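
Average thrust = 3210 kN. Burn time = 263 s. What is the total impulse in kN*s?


It = 3210 * 263 = 844230 kN*s

844230 kN*s


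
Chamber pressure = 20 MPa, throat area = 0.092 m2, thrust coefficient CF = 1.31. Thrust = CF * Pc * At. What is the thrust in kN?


F = 1.31 * 20e6 * 0.092 = 2.4104e+06 N = 2410.4 kN

2410.4 kN


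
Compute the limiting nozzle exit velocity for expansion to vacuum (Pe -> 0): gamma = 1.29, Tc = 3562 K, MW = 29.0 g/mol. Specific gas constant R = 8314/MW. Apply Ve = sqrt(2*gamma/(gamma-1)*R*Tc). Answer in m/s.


R = 8314 / 29.0 = 286.69 J/(kg.K)
Ve = sqrt(2 * 1.29 / (1.29 - 1) * 286.69 * 3562) = 3014 m/s

3014 m/s


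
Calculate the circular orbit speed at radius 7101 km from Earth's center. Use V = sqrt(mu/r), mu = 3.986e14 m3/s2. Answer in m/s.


V = sqrt(3.986e14 / 7101000) = 7492 m/s

7492 m/s


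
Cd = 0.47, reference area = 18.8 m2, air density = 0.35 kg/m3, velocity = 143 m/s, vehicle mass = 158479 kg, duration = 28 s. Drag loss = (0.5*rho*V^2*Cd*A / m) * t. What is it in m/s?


D = 0.5 * 0.35 * 143^2 * 0.47 * 18.8 = 31620.29 N
a = 31620.29 / 158479 = 0.1995 m/s2
dV = 0.1995 * 28 = 5.6 m/s

5.6 m/s


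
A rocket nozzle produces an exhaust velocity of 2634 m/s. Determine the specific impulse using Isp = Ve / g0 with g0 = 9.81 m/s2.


Isp = Ve / g0 = 2634 / 9.81 = 268.5 s

268.5 s


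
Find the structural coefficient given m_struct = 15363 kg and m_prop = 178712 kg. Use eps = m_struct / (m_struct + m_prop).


eps = 15363 / (15363 + 178712) = 0.0792

0.0792


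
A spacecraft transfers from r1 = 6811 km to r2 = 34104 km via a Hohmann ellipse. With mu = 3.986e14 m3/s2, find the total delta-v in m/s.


V1 = sqrt(mu/r1) = 7650.03 m/s
dV1 = V1*(sqrt(2*r2/(r1+r2)) - 1) = 2227.3 m/s
V2 = sqrt(mu/r2) = 3418.74 m/s
dV2 = V2*(1 - sqrt(2*r1/(r1+r2))) = 1446.11 m/s
Total dV = 3673 m/s

3673 m/s


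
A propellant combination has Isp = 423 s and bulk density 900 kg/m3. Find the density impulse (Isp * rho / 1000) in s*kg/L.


rho*Isp = 423 * 900 / 1000 = 381 s*kg/L

381 s*kg/L


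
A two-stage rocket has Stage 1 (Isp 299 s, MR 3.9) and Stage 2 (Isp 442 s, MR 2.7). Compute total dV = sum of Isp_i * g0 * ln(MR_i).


dV1 = 299 * 9.81 * ln(3.9) = 3992.0 m/s
dV2 = 442 * 9.81 * ln(2.7) = 4306.8 m/s
Total dV = 3992.0 + 4306.8 = 8298.8 m/s ~ 8299 m/s

8299 m/s


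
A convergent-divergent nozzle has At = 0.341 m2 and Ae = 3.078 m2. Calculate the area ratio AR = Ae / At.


AR = 3.078 / 0.341 = 9.0

9.0


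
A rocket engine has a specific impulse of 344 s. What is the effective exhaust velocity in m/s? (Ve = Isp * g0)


Ve = Isp * g0 = 344 * 9.81 = 3374.6 m/s

3374.6 m/s


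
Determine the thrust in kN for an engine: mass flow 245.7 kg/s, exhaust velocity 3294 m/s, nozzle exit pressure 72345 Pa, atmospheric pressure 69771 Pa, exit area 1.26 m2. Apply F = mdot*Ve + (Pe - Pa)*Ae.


F = 245.7 * 3294 + (72345 - 69771) * 1.26 = 812579.0 N = 812.6 kN

812.6 kN


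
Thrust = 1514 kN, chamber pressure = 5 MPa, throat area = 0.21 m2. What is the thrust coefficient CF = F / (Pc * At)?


CF = 1514000 / (5e6 * 0.21) = 1.44

1.44


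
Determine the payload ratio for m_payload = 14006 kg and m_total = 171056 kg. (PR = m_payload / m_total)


PR = 14006 / 171056 = 0.0819

0.0819


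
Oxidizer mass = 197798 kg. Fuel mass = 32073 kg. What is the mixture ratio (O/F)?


MR = 197798 / 32073 = 6.17

6.17


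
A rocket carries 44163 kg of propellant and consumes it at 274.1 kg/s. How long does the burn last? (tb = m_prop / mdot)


tb = 44163 / 274.1 = 161.1 s

161.1 s


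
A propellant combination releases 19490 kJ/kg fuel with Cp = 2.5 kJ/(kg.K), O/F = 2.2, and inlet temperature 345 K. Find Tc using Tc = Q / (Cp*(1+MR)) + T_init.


Tc = 19490 / (2.5 * (1 + 2.2)) + 345 = 2781 K

2781 K


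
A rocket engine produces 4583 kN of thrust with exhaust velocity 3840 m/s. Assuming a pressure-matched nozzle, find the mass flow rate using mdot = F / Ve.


mdot = F / Ve = 4583000 / 3840 = 1193.5 kg/s

1193.5 kg/s


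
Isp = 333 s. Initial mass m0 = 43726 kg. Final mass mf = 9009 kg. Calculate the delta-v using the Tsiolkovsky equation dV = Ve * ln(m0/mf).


Ve = 333 * 9.81 = 3266.73 m/s
dV = 3266.73 * ln(43726/9009) = 5161 m/s

5161 m/s


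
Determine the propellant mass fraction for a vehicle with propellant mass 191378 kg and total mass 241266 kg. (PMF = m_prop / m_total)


PMF = 191378 / 241266 = 0.793

0.793


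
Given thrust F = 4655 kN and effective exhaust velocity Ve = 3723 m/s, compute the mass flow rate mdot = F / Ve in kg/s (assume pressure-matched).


mdot = F / Ve = 4655000 / 3723 = 1250.3 kg/s

1250.3 kg/s


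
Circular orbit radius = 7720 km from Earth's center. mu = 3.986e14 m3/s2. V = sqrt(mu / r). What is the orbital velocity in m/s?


V = sqrt(3.986e14 / 7720000) = 7186 m/s

7186 m/s


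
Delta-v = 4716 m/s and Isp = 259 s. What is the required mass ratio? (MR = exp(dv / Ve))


Ve = 259 * 9.81 = 2540.79 m/s
MR = exp(4716 / 2540.79) = 6.399

6.399


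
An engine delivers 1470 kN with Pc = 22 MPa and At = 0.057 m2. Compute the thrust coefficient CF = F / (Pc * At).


CF = 1470000 / (22e6 * 0.057) = 1.17

1.17


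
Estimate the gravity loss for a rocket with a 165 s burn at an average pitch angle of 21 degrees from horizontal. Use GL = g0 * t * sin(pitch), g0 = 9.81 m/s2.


GL = 9.81 * 165 * sin(21 deg) = 580 m/s

580 m/s


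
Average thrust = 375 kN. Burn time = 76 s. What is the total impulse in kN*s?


It = 375 * 76 = 28500 kN*s

28500 kN*s


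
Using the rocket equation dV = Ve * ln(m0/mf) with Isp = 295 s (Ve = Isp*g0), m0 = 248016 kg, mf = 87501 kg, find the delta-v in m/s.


Ve = 295 * 9.81 = 2893.95 m/s
dV = 2893.95 * ln(248016/87501) = 3015 m/s

3015 m/s


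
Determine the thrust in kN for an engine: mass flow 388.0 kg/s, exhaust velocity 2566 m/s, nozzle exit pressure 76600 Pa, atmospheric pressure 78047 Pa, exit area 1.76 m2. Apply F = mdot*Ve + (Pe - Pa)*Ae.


F = 388.0 * 2566 + (76600 - 78047) * 1.76 = 993061.0 N = 993.1 kN

993.1 kN


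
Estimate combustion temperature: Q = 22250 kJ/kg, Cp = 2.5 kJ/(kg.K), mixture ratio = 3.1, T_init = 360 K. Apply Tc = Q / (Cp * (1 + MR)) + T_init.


Tc = 22250 / (2.5 * (1 + 3.1)) + 360 = 2531 K

2531 K


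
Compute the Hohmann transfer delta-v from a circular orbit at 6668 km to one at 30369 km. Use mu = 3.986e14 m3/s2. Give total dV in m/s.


V1 = sqrt(mu/r1) = 7731.63 m/s
dV1 = V1*(sqrt(2*r2/(r1+r2)) - 1) = 2169.47 m/s
V2 = sqrt(mu/r2) = 3622.88 m/s
dV2 = V2*(1 - sqrt(2*r1/(r1+r2))) = 1448.93 m/s
Total dV = 3618 m/s

3618 m/s


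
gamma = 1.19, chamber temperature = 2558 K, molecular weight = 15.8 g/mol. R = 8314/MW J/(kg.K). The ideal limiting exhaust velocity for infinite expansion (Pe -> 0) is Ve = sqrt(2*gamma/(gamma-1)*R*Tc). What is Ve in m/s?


R = 8314 / 15.8 = 526.2 J/(kg.K)
Ve = sqrt(2 * 1.19 / (1.19 - 1) * 526.2 * 2558) = 4106 m/s

4106 m/s


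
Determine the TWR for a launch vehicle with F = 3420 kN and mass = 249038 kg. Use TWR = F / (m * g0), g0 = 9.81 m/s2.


TWR = 3420000 / (249038 * 9.81) = 1.4

1.4


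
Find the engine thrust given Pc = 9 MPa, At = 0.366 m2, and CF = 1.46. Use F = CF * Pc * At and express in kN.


F = 1.46 * 9e6 * 0.366 = 4.8092e+06 N = 4809.2 kN

4809.2 kN


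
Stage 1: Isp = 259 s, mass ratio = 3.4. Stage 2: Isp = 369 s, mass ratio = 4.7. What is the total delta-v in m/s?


dV1 = 259 * 9.81 * ln(3.4) = 3109.4 m/s
dV2 = 369 * 9.81 * ln(4.7) = 5602.0 m/s
Total dV = 3109.4 + 5602.0 = 8711.4 m/s ~ 8711 m/s

8711 m/s


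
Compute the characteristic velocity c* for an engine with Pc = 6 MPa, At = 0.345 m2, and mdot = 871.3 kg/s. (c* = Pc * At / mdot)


c* = 6e6 * 0.345 / 871.3 = 2376 m/s

2376 m/s


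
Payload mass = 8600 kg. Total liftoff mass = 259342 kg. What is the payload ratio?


PR = 8600 / 259342 = 0.0332

0.0332


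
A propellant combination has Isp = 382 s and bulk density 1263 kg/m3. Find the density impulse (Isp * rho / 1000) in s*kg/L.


rho*Isp = 382 * 1263 / 1000 = 482 s*kg/L

482 s*kg/L


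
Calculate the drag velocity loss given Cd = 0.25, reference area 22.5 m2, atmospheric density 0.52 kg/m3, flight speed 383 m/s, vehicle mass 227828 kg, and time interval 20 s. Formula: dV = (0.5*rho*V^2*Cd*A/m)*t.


D = 0.5 * 0.52 * 383^2 * 0.25 * 22.5 = 214532.66 N
a = 214532.66 / 227828 = 0.9416 m/s2
dV = 0.9416 * 20 = 18.8 m/s

18.8 m/s


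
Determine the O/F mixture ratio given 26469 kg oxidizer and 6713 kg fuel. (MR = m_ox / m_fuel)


MR = 26469 / 6713 = 3.94

3.94


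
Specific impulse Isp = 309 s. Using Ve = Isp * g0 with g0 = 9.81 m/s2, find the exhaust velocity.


Ve = Isp * g0 = 309 * 9.81 = 3031.3 m/s

3031.3 m/s


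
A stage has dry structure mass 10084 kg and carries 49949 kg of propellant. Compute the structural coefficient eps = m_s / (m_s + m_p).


eps = 10084 / (10084 + 49949) = 0.168

0.168


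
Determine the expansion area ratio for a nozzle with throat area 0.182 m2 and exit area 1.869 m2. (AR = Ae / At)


AR = 1.869 / 0.182 = 10.3

10.3


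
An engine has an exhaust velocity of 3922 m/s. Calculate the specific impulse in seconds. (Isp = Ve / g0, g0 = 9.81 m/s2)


Isp = Ve / g0 = 3922 / 9.81 = 399.8 s

399.8 s


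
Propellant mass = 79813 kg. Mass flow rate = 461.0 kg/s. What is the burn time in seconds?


tb = 79813 / 461.0 = 173.1 s

173.1 s


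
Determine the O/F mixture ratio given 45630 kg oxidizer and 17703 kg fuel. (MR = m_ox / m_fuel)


MR = 45630 / 17703 = 2.58

2.58


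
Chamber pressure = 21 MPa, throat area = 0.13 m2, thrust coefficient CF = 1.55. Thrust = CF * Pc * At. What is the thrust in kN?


F = 1.55 * 21e6 * 0.13 = 4.2315e+06 N = 4231.5 kN

4231.5 kN


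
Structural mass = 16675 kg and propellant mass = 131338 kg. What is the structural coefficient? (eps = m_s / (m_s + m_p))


eps = 16675 / (16675 + 131338) = 0.1127

0.1127


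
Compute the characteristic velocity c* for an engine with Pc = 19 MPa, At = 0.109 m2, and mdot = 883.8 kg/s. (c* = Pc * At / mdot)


c* = 19e6 * 0.109 / 883.8 = 2343 m/s

2343 m/s


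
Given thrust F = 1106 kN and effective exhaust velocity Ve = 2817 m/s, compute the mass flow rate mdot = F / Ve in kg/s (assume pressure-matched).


mdot = F / Ve = 1106000 / 2817 = 392.6 kg/s

392.6 kg/s


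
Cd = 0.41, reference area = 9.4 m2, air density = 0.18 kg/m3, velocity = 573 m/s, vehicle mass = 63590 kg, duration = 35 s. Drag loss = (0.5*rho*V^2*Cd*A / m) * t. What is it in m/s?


D = 0.5 * 0.18 * 573^2 * 0.41 * 9.4 = 113884.2 N
a = 113884.2 / 63590 = 1.7909 m/s2
dV = 1.7909 * 35 = 62.7 m/s

62.7 m/s


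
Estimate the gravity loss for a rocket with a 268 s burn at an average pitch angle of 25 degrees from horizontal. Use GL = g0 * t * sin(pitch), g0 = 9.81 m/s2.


GL = 9.81 * 268 * sin(25 deg) = 1111 m/s

1111 m/s


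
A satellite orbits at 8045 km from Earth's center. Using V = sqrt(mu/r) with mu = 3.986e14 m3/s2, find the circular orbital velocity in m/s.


V = sqrt(3.986e14 / 8045000) = 7039 m/s

7039 m/s


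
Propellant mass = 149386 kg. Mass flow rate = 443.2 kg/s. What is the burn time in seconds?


tb = 149386 / 443.2 = 337.1 s

337.1 s


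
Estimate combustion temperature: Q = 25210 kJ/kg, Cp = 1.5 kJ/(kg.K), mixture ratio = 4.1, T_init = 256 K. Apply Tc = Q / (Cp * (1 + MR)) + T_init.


Tc = 25210 / (1.5 * (1 + 4.1)) + 256 = 3551 K

3551 K


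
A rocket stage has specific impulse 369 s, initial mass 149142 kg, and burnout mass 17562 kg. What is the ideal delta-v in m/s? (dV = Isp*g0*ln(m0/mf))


Ve = 369 * 9.81 = 3619.89 m/s
dV = 3619.89 * ln(149142/17562) = 7744 m/s

7744 m/s


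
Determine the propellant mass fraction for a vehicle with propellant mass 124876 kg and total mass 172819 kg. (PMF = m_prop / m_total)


PMF = 124876 / 172819 = 0.723

0.723


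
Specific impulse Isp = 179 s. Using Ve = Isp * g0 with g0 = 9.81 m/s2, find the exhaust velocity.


Ve = Isp * g0 = 179 * 9.81 = 1756.0 m/s

1756.0 m/s


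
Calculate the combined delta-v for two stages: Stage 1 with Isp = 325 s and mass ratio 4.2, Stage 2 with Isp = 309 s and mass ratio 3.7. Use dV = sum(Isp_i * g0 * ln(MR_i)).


dV1 = 325 * 9.81 * ln(4.2) = 4575.4 m/s
dV2 = 309 * 9.81 * ln(3.7) = 3965.9 m/s
Total dV = 4575.4 + 3965.9 = 8541.3 m/s ~ 8541 m/s

8541 m/s


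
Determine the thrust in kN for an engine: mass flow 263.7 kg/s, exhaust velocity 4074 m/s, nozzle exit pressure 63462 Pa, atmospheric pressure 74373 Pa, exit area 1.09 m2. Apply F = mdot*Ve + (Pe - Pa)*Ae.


F = 263.7 * 4074 + (63462 - 74373) * 1.09 = 1.0624e+06 N = 1062.4 kN

1062.4 kN


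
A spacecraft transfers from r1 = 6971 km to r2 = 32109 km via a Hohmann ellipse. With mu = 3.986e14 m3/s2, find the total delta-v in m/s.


V1 = sqrt(mu/r1) = 7561.73 m/s
dV1 = V1*(sqrt(2*r2/(r1+r2)) - 1) = 2131.58 m/s
V2 = sqrt(mu/r2) = 3523.35 m/s
dV2 = V2*(1 - sqrt(2*r1/(r1+r2))) = 1418.89 m/s
Total dV = 3550 m/s

3550 m/s


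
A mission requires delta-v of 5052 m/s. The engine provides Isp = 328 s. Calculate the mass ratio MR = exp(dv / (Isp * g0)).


Ve = 328 * 9.81 = 3217.68 m/s
MR = exp(5052 / 3217.68) = 4.807

4.807


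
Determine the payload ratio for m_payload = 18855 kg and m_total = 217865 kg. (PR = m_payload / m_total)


PR = 18855 / 217865 = 0.0865

0.0865


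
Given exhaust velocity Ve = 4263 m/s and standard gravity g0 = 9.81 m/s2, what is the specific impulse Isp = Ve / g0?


Isp = Ve / g0 = 4263 / 9.81 = 434.6 s

434.6 s


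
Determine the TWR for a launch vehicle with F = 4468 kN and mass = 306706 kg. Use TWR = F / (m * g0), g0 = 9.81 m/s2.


TWR = 4468000 / (306706 * 9.81) = 1.48

1.48


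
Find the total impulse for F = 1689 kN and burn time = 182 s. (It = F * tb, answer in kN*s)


It = 1689 * 182 = 307398 kN*s

307398 kN*s


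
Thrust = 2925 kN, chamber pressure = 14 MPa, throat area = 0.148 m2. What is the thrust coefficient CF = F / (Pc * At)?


CF = 2925000 / (14e6 * 0.148) = 1.41

1.41


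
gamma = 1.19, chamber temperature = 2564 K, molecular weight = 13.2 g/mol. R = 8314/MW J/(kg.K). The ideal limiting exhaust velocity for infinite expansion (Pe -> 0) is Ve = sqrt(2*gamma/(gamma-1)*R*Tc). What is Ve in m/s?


R = 8314 / 13.2 = 629.85 J/(kg.K)
Ve = sqrt(2 * 1.19 / (1.19 - 1) * 629.85 * 2564) = 4498 m/s

4498 m/s


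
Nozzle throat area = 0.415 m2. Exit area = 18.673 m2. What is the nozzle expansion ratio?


AR = 18.673 / 0.415 = 45.0

45.0


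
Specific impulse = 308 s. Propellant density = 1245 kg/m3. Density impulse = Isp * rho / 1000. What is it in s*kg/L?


rho*Isp = 308 * 1245 / 1000 = 383 s*kg/L

383 s*kg/L


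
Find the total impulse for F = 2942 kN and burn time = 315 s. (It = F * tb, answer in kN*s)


It = 2942 * 315 = 926730 kN*s

926730 kN*s


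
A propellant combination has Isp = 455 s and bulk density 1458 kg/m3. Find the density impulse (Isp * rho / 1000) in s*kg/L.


rho*Isp = 455 * 1458 / 1000 = 663 s*kg/L

663 s*kg/L


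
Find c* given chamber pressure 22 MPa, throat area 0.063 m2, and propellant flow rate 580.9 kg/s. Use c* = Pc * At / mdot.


c* = 22e6 * 0.063 / 580.9 = 2386 m/s

2386 m/s


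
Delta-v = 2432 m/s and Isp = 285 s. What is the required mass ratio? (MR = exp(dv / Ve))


Ve = 285 * 9.81 = 2795.85 m/s
MR = exp(2432 / 2795.85) = 2.387

2.387


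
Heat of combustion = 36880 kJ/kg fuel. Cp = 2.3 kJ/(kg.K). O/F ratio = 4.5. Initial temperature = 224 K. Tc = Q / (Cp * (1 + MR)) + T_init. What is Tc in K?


Tc = 36880 / (2.3 * (1 + 4.5)) + 224 = 3139 K

3139 K


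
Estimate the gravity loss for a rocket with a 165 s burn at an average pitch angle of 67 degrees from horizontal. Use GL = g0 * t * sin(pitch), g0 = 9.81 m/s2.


GL = 9.81 * 165 * sin(67 deg) = 1490 m/s

1490 m/s


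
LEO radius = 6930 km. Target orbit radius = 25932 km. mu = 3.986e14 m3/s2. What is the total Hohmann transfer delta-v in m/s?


V1 = sqrt(mu/r1) = 7584.06 m/s
dV1 = V1*(sqrt(2*r2/(r1+r2)) - 1) = 1943.63 m/s
V2 = sqrt(mu/r2) = 3920.58 m/s
dV2 = V2*(1 - sqrt(2*r1/(r1+r2))) = 1374.43 m/s
Total dV = 3318 m/s

3318 m/s


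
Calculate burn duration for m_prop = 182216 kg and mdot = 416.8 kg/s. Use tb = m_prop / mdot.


tb = 182216 / 416.8 = 437.2 s

437.2 s


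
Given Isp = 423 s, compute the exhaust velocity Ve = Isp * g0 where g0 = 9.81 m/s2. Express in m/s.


Ve = Isp * g0 = 423 * 9.81 = 4149.6 m/s

4149.6 m/s


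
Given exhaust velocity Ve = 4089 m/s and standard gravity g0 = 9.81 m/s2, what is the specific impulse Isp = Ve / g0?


Isp = Ve / g0 = 4089 / 9.81 = 416.8 s

416.8 s


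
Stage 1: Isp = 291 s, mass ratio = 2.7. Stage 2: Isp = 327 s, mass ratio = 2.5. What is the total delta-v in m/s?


dV1 = 291 * 9.81 * ln(2.7) = 2835.4 m/s
dV2 = 327 * 9.81 * ln(2.5) = 2939.3 m/s
Total dV = 2835.4 + 2939.3 = 5774.7 m/s ~ 5775 m/s

5775 m/s


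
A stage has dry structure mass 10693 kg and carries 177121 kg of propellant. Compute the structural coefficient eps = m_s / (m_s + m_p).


eps = 10693 / (10693 + 177121) = 0.0569

0.0569


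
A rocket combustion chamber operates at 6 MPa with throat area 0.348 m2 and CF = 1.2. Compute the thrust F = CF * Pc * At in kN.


F = 1.2 * 6e6 * 0.348 = 2.5056e+06 N = 2505.6 kN

2505.6 kN


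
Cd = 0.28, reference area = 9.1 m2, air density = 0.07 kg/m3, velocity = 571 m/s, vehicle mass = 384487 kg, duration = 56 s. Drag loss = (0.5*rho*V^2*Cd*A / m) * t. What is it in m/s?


D = 0.5 * 0.07 * 571^2 * 0.28 * 9.1 = 29076.34 N
a = 29076.34 / 384487 = 0.0756 m/s2
dV = 0.0756 * 56 = 4.2 m/s

4.2 m/s


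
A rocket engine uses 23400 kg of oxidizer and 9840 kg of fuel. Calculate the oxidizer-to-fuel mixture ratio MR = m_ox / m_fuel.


MR = 23400 / 9840 = 2.38

2.38


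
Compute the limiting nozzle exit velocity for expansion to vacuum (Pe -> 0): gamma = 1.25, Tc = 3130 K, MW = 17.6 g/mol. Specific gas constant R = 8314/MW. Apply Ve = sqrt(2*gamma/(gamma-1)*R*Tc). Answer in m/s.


R = 8314 / 17.6 = 472.39 J/(kg.K)
Ve = sqrt(2 * 1.25 / (1.25 - 1) * 472.39 * 3130) = 3845 m/s

3845 m/s


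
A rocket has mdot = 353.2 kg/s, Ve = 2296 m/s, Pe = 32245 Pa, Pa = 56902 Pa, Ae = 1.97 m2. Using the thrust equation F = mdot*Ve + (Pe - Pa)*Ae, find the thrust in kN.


F = 353.2 * 2296 + (32245 - 56902) * 1.97 = 762373.0 N = 762.4 kN

762.4 kN


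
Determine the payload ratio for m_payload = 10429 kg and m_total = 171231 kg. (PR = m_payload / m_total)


PR = 10429 / 171231 = 0.0609

0.0609


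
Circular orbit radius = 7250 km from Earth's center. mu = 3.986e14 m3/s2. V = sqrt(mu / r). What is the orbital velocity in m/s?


V = sqrt(3.986e14 / 7250000) = 7415 m/s

7415 m/s


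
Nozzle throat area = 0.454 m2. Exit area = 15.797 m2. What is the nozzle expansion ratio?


AR = 15.797 / 0.454 = 34.8

34.8


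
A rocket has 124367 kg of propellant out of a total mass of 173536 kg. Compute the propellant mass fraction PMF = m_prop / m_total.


PMF = 124367 / 173536 = 0.717

0.717


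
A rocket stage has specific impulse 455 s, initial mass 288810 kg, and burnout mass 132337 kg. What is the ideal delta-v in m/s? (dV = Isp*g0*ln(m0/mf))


Ve = 455 * 9.81 = 4463.55 m/s
dV = 4463.55 * ln(288810/132337) = 3483 m/s

3483 m/s


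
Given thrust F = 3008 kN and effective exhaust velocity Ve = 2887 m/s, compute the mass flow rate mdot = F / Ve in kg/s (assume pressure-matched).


mdot = F / Ve = 3008000 / 2887 = 1041.9 kg/s

1041.9 kg/s


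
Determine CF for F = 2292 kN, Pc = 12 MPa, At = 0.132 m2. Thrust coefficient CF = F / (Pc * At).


CF = 2292000 / (12e6 * 0.132) = 1.45

1.45


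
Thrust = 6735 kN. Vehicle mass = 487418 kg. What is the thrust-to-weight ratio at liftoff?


TWR = 6735000 / (487418 * 9.81) = 1.41

1.41


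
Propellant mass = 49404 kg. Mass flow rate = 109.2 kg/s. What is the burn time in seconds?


tb = 49404 / 109.2 = 452.4 s

452.4 s


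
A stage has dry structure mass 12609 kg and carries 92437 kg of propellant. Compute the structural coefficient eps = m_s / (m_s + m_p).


eps = 12609 / (12609 + 92437) = 0.12

0.12


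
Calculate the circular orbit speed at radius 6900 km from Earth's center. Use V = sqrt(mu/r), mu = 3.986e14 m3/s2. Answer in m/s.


V = sqrt(3.986e14 / 6900000) = 7601 m/s

7601 m/s


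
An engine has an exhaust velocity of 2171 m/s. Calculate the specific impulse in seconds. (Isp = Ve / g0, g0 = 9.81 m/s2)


Isp = Ve / g0 = 2171 / 9.81 = 221.3 s

221.3 s


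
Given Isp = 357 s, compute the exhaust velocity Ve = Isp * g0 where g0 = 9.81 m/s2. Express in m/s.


Ve = Isp * g0 = 357 * 9.81 = 3502.2 m/s

3502.2 m/s


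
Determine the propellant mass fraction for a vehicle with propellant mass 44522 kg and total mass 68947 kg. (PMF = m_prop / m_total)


PMF = 44522 / 68947 = 0.646

0.646


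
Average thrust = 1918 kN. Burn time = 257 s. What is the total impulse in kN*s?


It = 1918 * 257 = 492926 kN*s

492926 kN*s


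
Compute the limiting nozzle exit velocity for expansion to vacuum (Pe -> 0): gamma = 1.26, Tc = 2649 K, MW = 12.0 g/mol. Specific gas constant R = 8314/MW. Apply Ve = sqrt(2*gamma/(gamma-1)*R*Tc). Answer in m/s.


R = 8314 / 12.0 = 692.83 J/(kg.K)
Ve = sqrt(2 * 1.26 / (1.26 - 1) * 692.83 * 2649) = 4218 m/s

4218 m/s


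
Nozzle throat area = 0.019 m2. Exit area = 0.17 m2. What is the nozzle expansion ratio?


AR = 0.17 / 0.019 = 8.9

8.9


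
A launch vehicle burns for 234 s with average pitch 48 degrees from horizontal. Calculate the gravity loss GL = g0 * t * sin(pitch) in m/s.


GL = 9.81 * 234 * sin(48 deg) = 1706 m/s

1706 m/s


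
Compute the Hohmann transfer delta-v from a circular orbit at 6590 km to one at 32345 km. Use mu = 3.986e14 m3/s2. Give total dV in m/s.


V1 = sqrt(mu/r1) = 7777.25 m/s
dV1 = V1*(sqrt(2*r2/(r1+r2)) - 1) = 2247.52 m/s
V2 = sqrt(mu/r2) = 3510.47 m/s
dV2 = V2*(1 - sqrt(2*r1/(r1+r2))) = 1468.01 m/s
Total dV = 3716 m/s

3716 m/s


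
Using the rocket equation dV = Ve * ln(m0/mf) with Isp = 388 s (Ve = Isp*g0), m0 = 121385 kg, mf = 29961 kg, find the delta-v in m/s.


Ve = 388 * 9.81 = 3806.28 m/s
dV = 3806.28 * ln(121385/29961) = 5325 m/s

5325 m/s


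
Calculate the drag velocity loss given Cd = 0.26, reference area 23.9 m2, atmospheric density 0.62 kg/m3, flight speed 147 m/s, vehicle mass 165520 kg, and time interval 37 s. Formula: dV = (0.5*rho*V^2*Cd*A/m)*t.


D = 0.5 * 0.62 * 147^2 * 0.26 * 23.9 = 41626.28 N
a = 41626.28 / 165520 = 0.2515 m/s2
dV = 0.2515 * 37 = 9.3 m/s

9.3 m/s


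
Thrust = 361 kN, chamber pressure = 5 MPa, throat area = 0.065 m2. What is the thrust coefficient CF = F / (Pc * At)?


CF = 361000 / (5e6 * 0.065) = 1.11

1.11


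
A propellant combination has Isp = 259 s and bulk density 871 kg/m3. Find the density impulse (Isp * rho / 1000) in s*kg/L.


rho*Isp = 259 * 871 / 1000 = 226 s*kg/L

226 s*kg/L


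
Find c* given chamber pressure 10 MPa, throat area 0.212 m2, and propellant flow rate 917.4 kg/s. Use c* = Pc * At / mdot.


c* = 10e6 * 0.212 / 917.4 = 2311 m/s

2311 m/s


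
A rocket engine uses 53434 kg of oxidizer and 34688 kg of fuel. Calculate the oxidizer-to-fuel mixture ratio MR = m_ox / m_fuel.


MR = 53434 / 34688 = 1.54

1.54


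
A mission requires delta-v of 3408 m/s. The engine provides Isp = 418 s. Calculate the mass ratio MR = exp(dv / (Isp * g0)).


Ve = 418 * 9.81 = 4100.58 m/s
MR = exp(3408 / 4100.58) = 2.296

2.296


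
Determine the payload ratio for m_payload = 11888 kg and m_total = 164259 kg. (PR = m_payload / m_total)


PR = 11888 / 164259 = 0.0724

0.0724


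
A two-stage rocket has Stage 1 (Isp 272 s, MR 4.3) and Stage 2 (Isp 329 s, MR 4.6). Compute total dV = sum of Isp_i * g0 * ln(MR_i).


dV1 = 272 * 9.81 * ln(4.3) = 3892.1 m/s
dV2 = 329 * 9.81 * ln(4.6) = 4925.3 m/s
Total dV = 3892.1 + 4925.3 = 8817.4 m/s ~ 8817 m/s

8817 m/s


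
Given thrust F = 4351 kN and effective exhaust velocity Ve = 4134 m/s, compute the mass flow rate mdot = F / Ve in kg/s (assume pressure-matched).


mdot = F / Ve = 4351000 / 4134 = 1052.5 kg/s

1052.5 kg/s


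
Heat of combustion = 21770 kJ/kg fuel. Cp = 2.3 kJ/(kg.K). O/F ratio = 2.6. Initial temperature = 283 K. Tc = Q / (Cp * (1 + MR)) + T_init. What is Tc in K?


Tc = 21770 / (2.3 * (1 + 2.6)) + 283 = 2912 K

2912 K


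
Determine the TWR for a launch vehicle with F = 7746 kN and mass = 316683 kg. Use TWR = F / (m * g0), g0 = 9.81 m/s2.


TWR = 7746000 / (316683 * 9.81) = 2.49

2.49


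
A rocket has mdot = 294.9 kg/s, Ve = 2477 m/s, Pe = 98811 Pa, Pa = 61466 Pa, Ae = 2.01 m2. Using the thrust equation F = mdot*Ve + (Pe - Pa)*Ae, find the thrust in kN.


F = 294.9 * 2477 + (98811 - 61466) * 2.01 = 805531.0 N = 805.5 kN

805.5 kN


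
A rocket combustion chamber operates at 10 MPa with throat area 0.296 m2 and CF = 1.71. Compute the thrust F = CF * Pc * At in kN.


F = 1.71 * 10e6 * 0.296 = 5.0616e+06 N = 5061.6 kN

5061.6 kN


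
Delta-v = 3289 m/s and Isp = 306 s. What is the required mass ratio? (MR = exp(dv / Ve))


Ve = 306 * 9.81 = 3001.86 m/s
MR = exp(3289 / 3001.86) = 2.991

2.991


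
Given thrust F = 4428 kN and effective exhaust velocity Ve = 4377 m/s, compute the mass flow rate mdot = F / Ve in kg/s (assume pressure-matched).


mdot = F / Ve = 4428000 / 4377 = 1011.7 kg/s

1011.7 kg/s


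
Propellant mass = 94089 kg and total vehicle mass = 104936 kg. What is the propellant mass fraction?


PMF = 94089 / 104936 = 0.897

0.897


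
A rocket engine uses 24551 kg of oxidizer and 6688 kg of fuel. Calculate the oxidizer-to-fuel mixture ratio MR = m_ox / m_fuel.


MR = 24551 / 6688 = 3.67

3.67


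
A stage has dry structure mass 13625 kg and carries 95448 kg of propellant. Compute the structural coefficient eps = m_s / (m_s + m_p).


eps = 13625 / (13625 + 95448) = 0.1249

0.1249


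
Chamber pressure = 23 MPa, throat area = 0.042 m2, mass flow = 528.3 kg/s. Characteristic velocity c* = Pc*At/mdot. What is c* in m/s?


c* = 23e6 * 0.042 / 528.3 = 1829 m/s

1829 m/s


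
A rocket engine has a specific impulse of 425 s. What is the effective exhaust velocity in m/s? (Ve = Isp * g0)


Ve = Isp * g0 = 425 * 9.81 = 4169.2 m/s

4169.2 m/s


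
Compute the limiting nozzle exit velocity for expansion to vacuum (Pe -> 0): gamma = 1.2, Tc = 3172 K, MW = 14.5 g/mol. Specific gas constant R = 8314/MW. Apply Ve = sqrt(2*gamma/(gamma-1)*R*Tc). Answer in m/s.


R = 8314 / 14.5 = 573.38 J/(kg.K)
Ve = sqrt(2 * 1.2 / (1.2 - 1) * 573.38 * 3172) = 4672 m/s

4672 m/s


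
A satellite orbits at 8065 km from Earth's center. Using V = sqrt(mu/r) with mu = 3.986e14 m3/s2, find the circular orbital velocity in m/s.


V = sqrt(3.986e14 / 8065000) = 7030 m/s

7030 m/s


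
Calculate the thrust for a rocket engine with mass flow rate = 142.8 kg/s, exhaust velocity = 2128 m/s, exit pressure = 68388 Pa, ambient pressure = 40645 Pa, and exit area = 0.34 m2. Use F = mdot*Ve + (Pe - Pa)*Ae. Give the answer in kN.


F = 142.8 * 2128 + (68388 - 40645) * 0.34 = 313311.0 N = 313.3 kN

313.3 kN


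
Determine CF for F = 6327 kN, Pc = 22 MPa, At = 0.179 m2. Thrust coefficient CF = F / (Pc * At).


CF = 6327000 / (22e6 * 0.179) = 1.61

1.61


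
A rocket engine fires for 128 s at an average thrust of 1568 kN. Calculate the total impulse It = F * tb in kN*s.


It = 1568 * 128 = 200704 kN*s

200704 kN*s


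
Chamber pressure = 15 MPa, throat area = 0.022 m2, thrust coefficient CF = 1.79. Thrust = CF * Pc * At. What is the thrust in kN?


F = 1.79 * 15e6 * 0.022 = 590700.0 N = 590.7 kN

590.7 kN


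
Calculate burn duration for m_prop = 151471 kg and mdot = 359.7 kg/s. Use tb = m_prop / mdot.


tb = 151471 / 359.7 = 421.1 s

421.1 s


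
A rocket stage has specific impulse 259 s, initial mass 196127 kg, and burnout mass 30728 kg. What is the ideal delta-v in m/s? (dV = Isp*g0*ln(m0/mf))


Ve = 259 * 9.81 = 2540.79 m/s
dV = 2540.79 * ln(196127/30728) = 4710 m/s

4710 m/s


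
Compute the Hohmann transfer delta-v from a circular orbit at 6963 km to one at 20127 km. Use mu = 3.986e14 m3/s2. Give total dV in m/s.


V1 = sqrt(mu/r1) = 7566.07 m/s
dV1 = V1*(sqrt(2*r2/(r1+r2)) - 1) = 1656.89 m/s
V2 = sqrt(mu/r2) = 4450.2 m/s
dV2 = V2*(1 - sqrt(2*r1/(r1+r2))) = 1259.48 m/s
Total dV = 2916 m/s

2916 m/s


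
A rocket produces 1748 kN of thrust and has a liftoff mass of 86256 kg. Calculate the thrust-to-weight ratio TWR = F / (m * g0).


TWR = 1748000 / (86256 * 9.81) = 2.07

2.07


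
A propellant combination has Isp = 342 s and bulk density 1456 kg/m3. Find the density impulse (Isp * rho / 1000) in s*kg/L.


rho*Isp = 342 * 1456 / 1000 = 498 s*kg/L

498 s*kg/L


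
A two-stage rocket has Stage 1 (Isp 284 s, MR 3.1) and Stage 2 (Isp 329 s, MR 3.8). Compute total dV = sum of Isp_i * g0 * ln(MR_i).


dV1 = 284 * 9.81 * ln(3.1) = 3152.1 m/s
dV2 = 329 * 9.81 * ln(3.8) = 4308.7 m/s
Total dV = 3152.1 + 4308.7 = 7460.8 m/s ~ 7461 m/s

7461 m/s


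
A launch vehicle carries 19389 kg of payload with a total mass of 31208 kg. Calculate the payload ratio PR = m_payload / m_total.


PR = 19389 / 31208 = 0.6213

0.6213


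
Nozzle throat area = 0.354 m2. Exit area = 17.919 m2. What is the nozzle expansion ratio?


AR = 17.919 / 0.354 = 50.6

50.6


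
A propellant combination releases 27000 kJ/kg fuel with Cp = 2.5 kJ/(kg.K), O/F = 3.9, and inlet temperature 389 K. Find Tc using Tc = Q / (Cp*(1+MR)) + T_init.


Tc = 27000 / (2.5 * (1 + 3.9)) + 389 = 2593 K

2593 K


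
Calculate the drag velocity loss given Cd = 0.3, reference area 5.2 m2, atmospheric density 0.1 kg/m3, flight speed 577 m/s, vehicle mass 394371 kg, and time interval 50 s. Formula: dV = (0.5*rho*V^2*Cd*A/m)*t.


D = 0.5 * 0.1 * 577^2 * 0.3 * 5.2 = 25968.46 N
a = 25968.46 / 394371 = 0.0658 m/s2
dV = 0.0658 * 50 = 3.3 m/s

3.3 m/s


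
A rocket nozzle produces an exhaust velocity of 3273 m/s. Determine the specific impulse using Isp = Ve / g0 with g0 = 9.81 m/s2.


Isp = Ve / g0 = 3273 / 9.81 = 333.6 s

333.6 s


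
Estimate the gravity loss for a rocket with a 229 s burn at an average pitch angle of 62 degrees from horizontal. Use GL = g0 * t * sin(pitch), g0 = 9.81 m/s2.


GL = 9.81 * 229 * sin(62 deg) = 1984 m/s

1984 m/s


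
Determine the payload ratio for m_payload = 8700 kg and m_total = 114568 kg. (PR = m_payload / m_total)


PR = 8700 / 114568 = 0.0759

0.0759


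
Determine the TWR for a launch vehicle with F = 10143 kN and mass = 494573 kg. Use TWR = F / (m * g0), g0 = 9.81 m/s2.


TWR = 10143000 / (494573 * 9.81) = 2.09

2.09


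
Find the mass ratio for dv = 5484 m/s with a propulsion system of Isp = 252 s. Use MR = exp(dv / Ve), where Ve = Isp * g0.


Ve = 252 * 9.81 = 2472.12 m/s
MR = exp(5484 / 2472.12) = 9.192

9.192


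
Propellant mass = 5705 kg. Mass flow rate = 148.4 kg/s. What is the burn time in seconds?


tb = 5705 / 148.4 = 38.4 s

38.4 s


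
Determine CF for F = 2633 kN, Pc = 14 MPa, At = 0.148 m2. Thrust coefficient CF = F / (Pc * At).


CF = 2633000 / (14e6 * 0.148) = 1.27

1.27


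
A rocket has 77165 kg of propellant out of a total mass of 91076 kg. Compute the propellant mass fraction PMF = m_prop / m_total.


PMF = 77165 / 91076 = 0.847

0.847


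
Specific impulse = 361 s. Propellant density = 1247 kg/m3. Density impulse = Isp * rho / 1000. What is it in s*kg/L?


rho*Isp = 361 * 1247 / 1000 = 450 s*kg/L

450 s*kg/L


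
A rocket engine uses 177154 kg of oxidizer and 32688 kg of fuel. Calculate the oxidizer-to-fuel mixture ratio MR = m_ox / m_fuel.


MR = 177154 / 32688 = 5.42

5.42


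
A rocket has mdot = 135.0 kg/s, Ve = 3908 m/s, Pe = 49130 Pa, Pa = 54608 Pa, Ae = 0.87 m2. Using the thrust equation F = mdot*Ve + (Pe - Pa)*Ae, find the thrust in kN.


F = 135.0 * 3908 + (49130 - 54608) * 0.87 = 522814.0 N = 522.8 kN

522.8 kN


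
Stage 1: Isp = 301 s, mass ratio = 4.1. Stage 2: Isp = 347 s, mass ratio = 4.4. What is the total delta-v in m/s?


dV1 = 301 * 9.81 * ln(4.1) = 4166.4 m/s
dV2 = 347 * 9.81 * ln(4.4) = 5043.5 m/s
Total dV = 4166.4 + 5043.5 = 9209.9 m/s ~ 9210 m/s

9210 m/s


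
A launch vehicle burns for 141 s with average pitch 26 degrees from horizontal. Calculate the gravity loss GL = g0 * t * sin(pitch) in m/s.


GL = 9.81 * 141 * sin(26 deg) = 606 m/s

606 m/s


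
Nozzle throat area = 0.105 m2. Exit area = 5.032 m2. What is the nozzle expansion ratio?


AR = 5.032 / 0.105 = 47.9

47.9


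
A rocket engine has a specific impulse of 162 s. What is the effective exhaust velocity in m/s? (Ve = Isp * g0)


Ve = Isp * g0 = 162 * 9.81 = 1589.2 m/s

1589.2 m/s


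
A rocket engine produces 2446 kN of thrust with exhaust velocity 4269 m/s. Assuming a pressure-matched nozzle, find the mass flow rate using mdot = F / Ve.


mdot = F / Ve = 2446000 / 4269 = 573.0 kg/s

573.0 kg/s


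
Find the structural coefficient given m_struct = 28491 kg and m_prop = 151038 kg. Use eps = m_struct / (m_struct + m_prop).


eps = 28491 / (28491 + 151038) = 0.1587

0.1587


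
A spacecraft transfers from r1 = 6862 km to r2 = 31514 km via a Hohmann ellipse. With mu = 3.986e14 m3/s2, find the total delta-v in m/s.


V1 = sqrt(mu/r1) = 7621.55 m/s
dV1 = V1*(sqrt(2*r2/(r1+r2)) - 1) = 2145.88 m/s
V2 = sqrt(mu/r2) = 3556.45 m/s
dV2 = V2*(1 - sqrt(2*r1/(r1+r2))) = 1429.65 m/s
Total dV = 3576 m/s

3576 m/s


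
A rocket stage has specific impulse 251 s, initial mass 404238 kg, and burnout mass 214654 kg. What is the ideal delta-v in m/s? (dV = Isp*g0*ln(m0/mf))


Ve = 251 * 9.81 = 2462.31 m/s
dV = 2462.31 * ln(404238/214654) = 1559 m/s

1559 m/s


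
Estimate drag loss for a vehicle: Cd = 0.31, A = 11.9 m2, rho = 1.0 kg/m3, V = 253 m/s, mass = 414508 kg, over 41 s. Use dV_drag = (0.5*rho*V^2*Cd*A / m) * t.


D = 0.5 * 1.0 * 253^2 * 0.31 * 11.9 = 118064.6 N
a = 118064.6 / 414508 = 0.2848 m/s2
dV = 0.2848 * 41 = 11.7 m/s

11.7 m/s


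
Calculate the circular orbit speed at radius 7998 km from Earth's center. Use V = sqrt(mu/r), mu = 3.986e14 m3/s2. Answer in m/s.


V = sqrt(3.986e14 / 7998000) = 7060 m/s

7060 m/s


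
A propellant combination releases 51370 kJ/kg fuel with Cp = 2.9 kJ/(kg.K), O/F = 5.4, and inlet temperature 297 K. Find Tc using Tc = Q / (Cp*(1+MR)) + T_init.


Tc = 51370 / (2.9 * (1 + 5.4)) + 297 = 3065 K

3065 K


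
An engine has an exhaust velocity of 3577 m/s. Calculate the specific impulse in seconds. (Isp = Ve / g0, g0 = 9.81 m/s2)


Isp = Ve / g0 = 3577 / 9.81 = 364.6 s

364.6 s


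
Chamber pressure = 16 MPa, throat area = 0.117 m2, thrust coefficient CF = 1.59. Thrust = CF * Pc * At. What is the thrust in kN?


F = 1.59 * 16e6 * 0.117 = 2.9765e+06 N = 2976.5 kN

2976.5 kN


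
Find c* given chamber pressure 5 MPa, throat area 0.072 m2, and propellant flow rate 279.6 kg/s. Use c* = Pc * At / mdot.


c* = 5e6 * 0.072 / 279.6 = 1288 m/s

1288 m/s


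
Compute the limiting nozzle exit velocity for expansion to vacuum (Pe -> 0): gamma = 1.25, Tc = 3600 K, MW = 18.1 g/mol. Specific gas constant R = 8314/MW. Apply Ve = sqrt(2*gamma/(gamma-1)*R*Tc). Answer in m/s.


R = 8314 / 18.1 = 459.34 J/(kg.K)
Ve = sqrt(2 * 1.25 / (1.25 - 1) * 459.34 * 3600) = 4066 m/s

4066 m/s


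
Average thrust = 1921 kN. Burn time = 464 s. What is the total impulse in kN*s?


It = 1921 * 464 = 891344 kN*s

891344 kN*s


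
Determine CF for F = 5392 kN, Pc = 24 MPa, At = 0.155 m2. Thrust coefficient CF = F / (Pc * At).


CF = 5392000 / (24e6 * 0.155) = 1.45

1.45


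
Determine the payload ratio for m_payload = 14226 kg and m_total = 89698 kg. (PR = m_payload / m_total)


PR = 14226 / 89698 = 0.1586

0.1586


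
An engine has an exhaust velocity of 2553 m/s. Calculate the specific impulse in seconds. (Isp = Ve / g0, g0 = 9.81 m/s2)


Isp = Ve / g0 = 2553 / 9.81 = 260.2 s

260.2 s


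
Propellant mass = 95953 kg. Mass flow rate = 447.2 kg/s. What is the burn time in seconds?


tb = 95953 / 447.2 = 214.6 s

214.6 s


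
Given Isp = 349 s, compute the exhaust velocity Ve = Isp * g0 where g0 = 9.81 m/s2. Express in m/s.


Ve = Isp * g0 = 349 * 9.81 = 3423.7 m/s

3423.7 m/s


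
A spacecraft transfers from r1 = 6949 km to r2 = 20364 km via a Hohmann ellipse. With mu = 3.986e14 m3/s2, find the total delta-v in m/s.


V1 = sqrt(mu/r1) = 7573.69 m/s
dV1 = V1*(sqrt(2*r2/(r1+r2)) - 1) = 1674.77 m/s
V2 = sqrt(mu/r2) = 4424.22 m/s
dV2 = V2*(1 - sqrt(2*r1/(r1+r2))) = 1268.29 m/s
Total dV = 2943 m/s

2943 m/s


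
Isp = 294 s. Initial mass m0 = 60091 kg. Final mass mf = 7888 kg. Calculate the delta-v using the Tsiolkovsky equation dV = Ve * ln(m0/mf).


Ve = 294 * 9.81 = 2884.14 m/s
dV = 2884.14 * ln(60091/7888) = 5856 m/s

5856 m/s


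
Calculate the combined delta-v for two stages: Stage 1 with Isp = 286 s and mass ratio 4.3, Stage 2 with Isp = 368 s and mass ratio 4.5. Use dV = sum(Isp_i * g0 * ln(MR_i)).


dV1 = 286 * 9.81 * ln(4.3) = 4092.4 m/s
dV2 = 368 * 9.81 * ln(4.5) = 5429.8 m/s
Total dV = 4092.4 + 5429.8 = 9522.2 m/s ~ 9522 m/s

9522 m/s


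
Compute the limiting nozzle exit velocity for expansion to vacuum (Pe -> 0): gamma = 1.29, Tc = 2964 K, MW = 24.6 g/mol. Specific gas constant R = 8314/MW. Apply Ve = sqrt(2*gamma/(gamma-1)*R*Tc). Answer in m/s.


R = 8314 / 24.6 = 337.97 J/(kg.K)
Ve = sqrt(2 * 1.29 / (1.29 - 1) * 337.97 * 2964) = 2985 m/s

2985 m/s


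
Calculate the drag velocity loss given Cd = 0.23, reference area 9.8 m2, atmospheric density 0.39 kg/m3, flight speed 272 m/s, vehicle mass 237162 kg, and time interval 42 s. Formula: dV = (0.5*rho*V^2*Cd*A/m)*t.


D = 0.5 * 0.39 * 272^2 * 0.23 * 9.8 = 32518.19 N
a = 32518.19 / 237162 = 0.1371 m/s2
dV = 0.1371 * 42 = 5.8 m/s

5.8 m/s


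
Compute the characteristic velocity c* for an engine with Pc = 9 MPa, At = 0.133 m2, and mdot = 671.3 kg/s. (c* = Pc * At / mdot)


c* = 9e6 * 0.133 / 671.3 = 1783 m/s

1783 m/s


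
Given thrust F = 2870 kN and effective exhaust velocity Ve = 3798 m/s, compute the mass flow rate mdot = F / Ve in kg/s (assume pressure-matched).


mdot = F / Ve = 2870000 / 3798 = 755.7 kg/s

755.7 kg/s


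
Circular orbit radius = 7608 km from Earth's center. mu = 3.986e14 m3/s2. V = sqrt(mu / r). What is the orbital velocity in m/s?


V = sqrt(3.986e14 / 7608000) = 7238 m/s

7238 m/s


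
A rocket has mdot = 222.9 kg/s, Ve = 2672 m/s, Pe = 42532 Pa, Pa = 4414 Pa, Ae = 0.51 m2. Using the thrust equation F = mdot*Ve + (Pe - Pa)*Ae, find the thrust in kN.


F = 222.9 * 2672 + (42532 - 4414) * 0.51 = 615029.0 N = 615.0 kN

615.0 kN


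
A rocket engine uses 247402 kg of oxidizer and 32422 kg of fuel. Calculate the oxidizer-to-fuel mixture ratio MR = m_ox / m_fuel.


MR = 247402 / 32422 = 7.63

7.63


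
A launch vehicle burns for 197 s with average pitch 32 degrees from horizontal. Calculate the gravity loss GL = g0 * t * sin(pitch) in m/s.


GL = 9.81 * 197 * sin(32 deg) = 1024 m/s

1024 m/s


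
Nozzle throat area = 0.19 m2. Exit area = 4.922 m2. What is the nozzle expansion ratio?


AR = 4.922 / 0.19 = 25.9

25.9


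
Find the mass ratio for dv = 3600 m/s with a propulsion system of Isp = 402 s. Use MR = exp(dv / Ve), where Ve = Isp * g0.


Ve = 402 * 9.81 = 3943.62 m/s
MR = exp(3600 / 3943.62) = 2.491

2.491


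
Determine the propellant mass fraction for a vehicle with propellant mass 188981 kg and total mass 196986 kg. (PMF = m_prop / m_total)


PMF = 188981 / 196986 = 0.959

0.959
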